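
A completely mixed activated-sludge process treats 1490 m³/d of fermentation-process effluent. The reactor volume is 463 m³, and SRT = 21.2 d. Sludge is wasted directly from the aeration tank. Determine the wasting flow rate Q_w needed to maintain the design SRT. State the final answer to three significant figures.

With mixed-liquor wasting, θ_c = V/Q_w, so Q_w = V/θ_c = 463.0/21.2 = 21.84 m³/d.

Q_w ≈ 21.8 m³/d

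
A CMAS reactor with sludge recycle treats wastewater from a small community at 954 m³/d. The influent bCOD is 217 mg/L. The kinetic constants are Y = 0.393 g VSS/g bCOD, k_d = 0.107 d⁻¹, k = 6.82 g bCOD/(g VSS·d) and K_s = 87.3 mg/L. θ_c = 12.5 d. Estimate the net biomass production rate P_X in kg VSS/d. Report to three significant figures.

From the Monod/SRT balance for a CMAS, S = K_s·(1+k_d θ_c)/[θ_c·(Y k − k_d) − 1] = 87.3 × (1 + 0.107 × 12.5) / [12.5 × (0.393 × 6.82 − 0.107) − 1] = 204.1 / 31.17 = 6.548 mg/L.
Correct the yield for decay: Y_obs = Y/(1 + k_d θ_c) = 0.393 / (1 + 0.107 × 12.5) = 0.393 / 2.337 = 0.1681.
ΔS = 217 − 6.55 = 210.4 mg/L, so the substrate removal rate is 954 × 210.4/1000 = 200.8 kg bCOD/d.
Net biomass production P_X = Y_obs × Q·(S₀ − S) = 0.1681 × 200.8 = 33.76 kg VSS/d.

P_X ≈ 33.8 kg VSS/d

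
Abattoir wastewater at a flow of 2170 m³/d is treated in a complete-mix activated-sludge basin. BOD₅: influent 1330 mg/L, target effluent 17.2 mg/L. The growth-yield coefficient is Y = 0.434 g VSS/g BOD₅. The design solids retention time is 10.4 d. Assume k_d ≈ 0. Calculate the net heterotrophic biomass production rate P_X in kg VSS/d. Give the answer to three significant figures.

P_X ≈ 1240 kg VSS/d

No decay correction is needed, so Y_obs = Y = 0.434.
Mass of BOD₅ removed per day: Q(S₀ − S) = 2170 × 1313 g/m³ = 2849 kg/d.
P_X = Y_obs · Q(S₀ − S) = 0.4340 × 2849 = 1236 kg VSS/d.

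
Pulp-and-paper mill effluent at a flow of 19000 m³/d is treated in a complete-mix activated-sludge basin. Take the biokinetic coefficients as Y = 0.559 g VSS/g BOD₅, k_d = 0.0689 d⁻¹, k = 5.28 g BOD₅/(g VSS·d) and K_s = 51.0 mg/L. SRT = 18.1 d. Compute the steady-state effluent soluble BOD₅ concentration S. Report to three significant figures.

For a completely mixed reactor with recycle the Lawrence–McCarty relation gives S = K_s·(1 + k_d·θ_c) / [θ_c·(Y·k − k_d) − 1] = 51.0 × (1 + 0.0689 × 18.1) / [18.1 × (0.559 × 5.28 − 0.0689) − 1] = 114.6 / 51.18 = 2.239 mg/L.

S ≈ 2.24 mg/L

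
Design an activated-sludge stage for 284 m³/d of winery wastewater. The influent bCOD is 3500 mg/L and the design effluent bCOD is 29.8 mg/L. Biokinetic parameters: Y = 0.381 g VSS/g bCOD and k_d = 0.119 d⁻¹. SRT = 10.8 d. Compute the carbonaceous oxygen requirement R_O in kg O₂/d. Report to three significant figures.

Correct the yield for decay: Y_obs = Y/(1 + k_d θ_c) = 0.381 / (1 + 0.119 × 10.8) = 0.381 / 2.285 = 0.1667.
ΔS = 3500 − 29.8 = 3470 mg/L, so the substrate removal rate is 284 × 3470/1000 = 985.5 kg bCOD/d.
Net sludge production P_X = 0.1667 × 985.5 = 164.3 kg VSS/d.
R_O = Q·(S₀ − S) − 1.42·P_X = 985.5 − 1.42 × 164.3 = 752.2 kg O₂/d.

R_O ≈ 752 kg O₂/d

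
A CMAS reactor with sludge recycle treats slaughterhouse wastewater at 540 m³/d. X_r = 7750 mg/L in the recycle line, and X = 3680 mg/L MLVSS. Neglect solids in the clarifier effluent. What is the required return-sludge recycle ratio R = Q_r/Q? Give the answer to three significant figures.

Solids balance on the clarifier gives (1+R)X = R·X_r, so R = X/(X_r − X) = 3680 / (7750 − 3680) = 0.9042.

R ≈ 0.904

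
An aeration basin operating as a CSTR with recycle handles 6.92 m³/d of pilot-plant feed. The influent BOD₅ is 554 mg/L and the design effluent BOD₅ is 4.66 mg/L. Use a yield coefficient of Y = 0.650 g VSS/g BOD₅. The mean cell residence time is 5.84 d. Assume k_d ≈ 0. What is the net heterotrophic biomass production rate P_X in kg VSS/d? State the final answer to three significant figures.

No decay correction is needed, so Y_obs = Y = 0.650.
Q·(S₀ − S) = 6.92 × (554 − 4.66) × 10⁻³ = 3.801 kg/d removed.
P_X = Y_obs · Q(S₀ − S) = 0.6500 × 3.801 = 2.471 kg VSS/d.

P_X ≈ 2.47 kg VSS/d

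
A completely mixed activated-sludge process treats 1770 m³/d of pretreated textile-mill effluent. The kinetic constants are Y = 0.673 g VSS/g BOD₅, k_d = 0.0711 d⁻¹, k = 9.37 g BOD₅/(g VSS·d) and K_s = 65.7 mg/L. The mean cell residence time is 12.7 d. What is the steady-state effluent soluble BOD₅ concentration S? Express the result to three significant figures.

For a completely mixed reactor with recycle the Lawrence–McCarty relation gives S = K_s·(1 + k_d·θ_c) / [θ_c·(Y·k − k_d) − 1] = 65.7 × (1 + 0.0711 × 12.7) / [12.7 × (0.673 × 9.37 − 0.0711) − 1] = 125.0 / 78.18 = 1.599 mg/L.

S ≈ 1.60 mg/L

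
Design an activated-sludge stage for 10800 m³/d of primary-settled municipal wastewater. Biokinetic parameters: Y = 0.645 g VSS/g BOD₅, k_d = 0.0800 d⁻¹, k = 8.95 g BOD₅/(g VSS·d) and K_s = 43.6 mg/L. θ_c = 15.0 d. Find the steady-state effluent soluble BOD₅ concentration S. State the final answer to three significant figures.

For a completely mixed reactor with recycle the Lawrence–McCarty relation gives S = K_s·(1 + k_d·θ_c) / [θ_c·(Y·k − k_d) − 1] = 43.6 × (1 + 0.0800 × 15.0) / [15.0 × (0.645 × 8.95 − 0.0800) − 1] = 95.92 / 84.39 = 1.137 mg/L.

S ≈ 1.14 mg/L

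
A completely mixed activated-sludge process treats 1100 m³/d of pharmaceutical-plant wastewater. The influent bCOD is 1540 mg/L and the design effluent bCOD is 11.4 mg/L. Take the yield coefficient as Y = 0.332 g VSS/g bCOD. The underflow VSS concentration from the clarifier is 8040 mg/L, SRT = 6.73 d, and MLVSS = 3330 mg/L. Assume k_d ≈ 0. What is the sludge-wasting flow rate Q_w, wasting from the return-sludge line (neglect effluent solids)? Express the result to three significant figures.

Q_w ≈ 69.4 m³/d

Biomass mass balance (decay neglected): V·X = Y·Q·(S₀ − S)·θ_c, so V = 0.332 × 1100 × (1540 − 11.4) × 6.73 / 3330 = 1128 m³.
Q_w = (V·X)/(θ_c X_r) = 1128 × 3330 / (6.73 × 8040) = 69.43 m³/d.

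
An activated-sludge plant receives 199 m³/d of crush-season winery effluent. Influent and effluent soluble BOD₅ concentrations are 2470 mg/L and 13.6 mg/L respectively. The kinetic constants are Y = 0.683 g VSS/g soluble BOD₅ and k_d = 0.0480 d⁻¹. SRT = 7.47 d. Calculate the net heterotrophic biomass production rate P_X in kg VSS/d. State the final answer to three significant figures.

P_X ≈ 246 kg VSS/d

Y_obs = Y / (1 + k_d θ_c) = 0.683 / (1 + 0.0480 × 7.47) = 0.683 / 1.359 = 0.5027.
Substrate removed = Q·(S₀ − S) = 199 m³/d × (2470 − 13.6) g/m³ = 4.89×10^5 g/d = 488.8 kg/d.
Biomass produced: P_X = Y_obs·Q·ΔS = 0.5027 × 488.8 ≈ 245.8 kg VSS/d.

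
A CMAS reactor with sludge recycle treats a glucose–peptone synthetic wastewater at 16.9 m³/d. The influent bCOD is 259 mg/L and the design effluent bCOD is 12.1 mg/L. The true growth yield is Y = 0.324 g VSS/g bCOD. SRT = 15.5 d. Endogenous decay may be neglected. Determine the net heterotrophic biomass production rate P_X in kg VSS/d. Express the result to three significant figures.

No decay correction is needed, so Y_obs = Y = 0.324.
Mass of bCOD removed per day: Q(S₀ − S) = 16.9 × 246.9 g/m³ = 4.173 kg/d.
P_X = Y_obs · Q(S₀ − S) = 0.3240 × 4.173 = 1.352 kg VSS/d.

P_X ≈ 1.35 kg VSS/d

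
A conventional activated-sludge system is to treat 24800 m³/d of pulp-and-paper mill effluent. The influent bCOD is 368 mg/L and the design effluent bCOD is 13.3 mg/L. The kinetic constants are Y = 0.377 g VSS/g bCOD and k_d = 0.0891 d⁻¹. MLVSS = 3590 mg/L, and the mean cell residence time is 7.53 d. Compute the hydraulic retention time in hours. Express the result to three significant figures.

τ ≈ 4.03 h

From the SRT design equation V = Y Q (S₀−S) θ_c / [X (1 + k_d θ_c)] = 0.377 × 24800 × (368 − 13.3) × 7.53 / [3590 × (1 + 0.0891 × 7.53)] = 2.5×10^7 / 5999 = 4163 m³.
τ = V/Q = 4163/24800 = 0.1679 d, or 4.029 h.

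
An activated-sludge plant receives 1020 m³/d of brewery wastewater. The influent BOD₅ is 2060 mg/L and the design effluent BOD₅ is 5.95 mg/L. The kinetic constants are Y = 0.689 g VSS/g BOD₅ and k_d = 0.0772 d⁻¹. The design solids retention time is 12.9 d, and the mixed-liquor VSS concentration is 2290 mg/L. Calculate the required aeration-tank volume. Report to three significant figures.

From the SRT design equation V = Y Q (S₀−S) θ_c / [X (1 + k_d θ_c)] = 0.689 × 1020 × (2060 − 5.95) × 12.9 / [2290 × (1 + 0.0772 × 12.9)] = 1.86×10^7 / 4571 = 4074 m³.

V ≈ 4070 m³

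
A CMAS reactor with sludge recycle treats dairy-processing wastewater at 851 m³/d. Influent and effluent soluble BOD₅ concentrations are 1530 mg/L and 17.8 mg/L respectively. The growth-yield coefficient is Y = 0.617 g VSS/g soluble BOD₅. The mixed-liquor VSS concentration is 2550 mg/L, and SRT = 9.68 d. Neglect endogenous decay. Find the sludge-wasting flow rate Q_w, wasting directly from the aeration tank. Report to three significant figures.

Biomass mass balance (decay neglected): V·X = Y·Q·(S₀ − S)·θ_c, so V = 0.617 × 851 × (1530 − 17.8) × 9.68 / 2550 = 3014 m³.
For wasting at MLVSS concentration, Q_w = V/θ_c = 3014/9.68 = 311.4 m³/d.

Q_w ≈ 311 m³/d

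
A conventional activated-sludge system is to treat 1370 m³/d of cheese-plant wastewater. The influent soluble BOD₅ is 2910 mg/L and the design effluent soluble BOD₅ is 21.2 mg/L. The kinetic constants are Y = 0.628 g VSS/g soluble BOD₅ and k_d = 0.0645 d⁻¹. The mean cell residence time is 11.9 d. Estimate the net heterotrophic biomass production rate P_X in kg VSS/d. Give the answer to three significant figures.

P_X ≈ 1410 kg VSS/d

Y_obs = Y / (1 + k_d θ_c) = 0.628 / (1 + 0.0645 × 11.9) = 0.628 / 1.768 = 0.3553.
Q·(S₀ − S) = 1370 × (2910 − 21.2) × 10⁻³ = 3958 kg/d removed.
So the net sludge growth is P_X = 0.3553 × 3958 = 1406 kg VSS/d.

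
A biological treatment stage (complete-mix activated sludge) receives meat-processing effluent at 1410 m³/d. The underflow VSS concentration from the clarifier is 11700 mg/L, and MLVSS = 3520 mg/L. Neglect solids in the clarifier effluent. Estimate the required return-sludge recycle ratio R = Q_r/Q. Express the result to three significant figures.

R ≈ 0.430

R = Q_r/Q = X/(X_r − X) = 3520 / (11700 − 3520) = 0.4303.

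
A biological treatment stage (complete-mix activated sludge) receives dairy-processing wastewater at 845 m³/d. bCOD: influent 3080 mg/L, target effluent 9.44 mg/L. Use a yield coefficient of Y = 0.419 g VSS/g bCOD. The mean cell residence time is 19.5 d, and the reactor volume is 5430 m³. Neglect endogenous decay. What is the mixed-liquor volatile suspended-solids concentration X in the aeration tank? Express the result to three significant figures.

Without decay, X = Y Q (S₀−S) θ_c / V = 0.419 × 845 × (3080 − 9.44) × 19.5 / 5430 = 3904 mg/L.

X ≈ 3900 mg/L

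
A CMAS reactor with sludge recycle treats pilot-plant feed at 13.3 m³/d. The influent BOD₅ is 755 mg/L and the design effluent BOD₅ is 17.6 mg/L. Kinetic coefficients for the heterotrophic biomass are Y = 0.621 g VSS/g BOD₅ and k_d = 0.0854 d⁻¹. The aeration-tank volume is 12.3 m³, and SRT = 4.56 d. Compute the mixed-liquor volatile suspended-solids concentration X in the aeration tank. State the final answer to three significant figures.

X ≈ 1630 mg/L

X = Y·Q·ΔS·θ_c / [V·(1 + k_d θ_c)] = 0.621 × 13.3 × (755 − 17.6) × 4.56 / [12.3 × (1 + 0.0854 × 4.56)] = 1625 mg/L.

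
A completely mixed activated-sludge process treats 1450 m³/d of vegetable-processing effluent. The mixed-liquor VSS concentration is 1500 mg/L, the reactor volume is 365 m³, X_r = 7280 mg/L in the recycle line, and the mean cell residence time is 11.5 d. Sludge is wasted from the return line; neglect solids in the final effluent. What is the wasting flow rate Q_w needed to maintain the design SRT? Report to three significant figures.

Q_w ≈ 6.54 m³/d

Wasting from the return line (neglecting effluent solids): Q_w = V·X / (θ_c·X_r) = 365.0 × 1500 / (11.5 × 7280) = 6.540 m³/d.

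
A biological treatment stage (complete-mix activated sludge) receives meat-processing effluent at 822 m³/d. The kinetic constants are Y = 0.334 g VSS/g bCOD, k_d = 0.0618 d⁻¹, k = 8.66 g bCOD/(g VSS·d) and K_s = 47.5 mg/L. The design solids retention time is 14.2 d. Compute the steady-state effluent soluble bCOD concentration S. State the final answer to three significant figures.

Effluent substrate depends only on kinetics and SRT: S = K_s(1 + k_d θ_c) / [θ_c(Yk − k_d) − 1] = 47.5 × (1 + 0.0618 × 14.2) / [14.2 × (0.334 × 8.66 − 0.0618) − 1] = 89.18 / 39.20 = 2.275 mg/L.

S ≈ 2.28 mg/L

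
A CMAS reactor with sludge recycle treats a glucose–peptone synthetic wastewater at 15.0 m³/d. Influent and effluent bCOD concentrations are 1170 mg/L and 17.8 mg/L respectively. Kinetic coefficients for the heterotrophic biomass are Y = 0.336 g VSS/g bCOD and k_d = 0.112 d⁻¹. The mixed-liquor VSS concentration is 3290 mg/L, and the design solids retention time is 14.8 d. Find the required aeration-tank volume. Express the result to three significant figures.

Rearranging the biomass balance for a CMAS with decay, V = Y·Q·ΔS·θ_c / [X·(1+k_d θ_c)] = 0.336 × 15.0 × (1170 − 17.8) × 14.8 / [3290 × (1 + 0.112 × 14.8)] = 8.59×10^4 / 8744 = 9.830 m³.

V ≈ 9.83 m³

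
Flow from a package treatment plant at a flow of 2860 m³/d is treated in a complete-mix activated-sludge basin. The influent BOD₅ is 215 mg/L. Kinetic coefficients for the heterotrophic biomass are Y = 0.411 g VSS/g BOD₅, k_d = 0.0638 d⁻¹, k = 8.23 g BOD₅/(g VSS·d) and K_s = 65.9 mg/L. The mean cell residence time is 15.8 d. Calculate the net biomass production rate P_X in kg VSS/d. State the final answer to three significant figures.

P_X ≈ 124 kg VSS/d

From the Monod/SRT balance for a CMAS, S = K_s·(1+k_d θ_c)/[θ_c·(Y k − k_d) − 1] = 65.9 × (1 + 0.0638 × 15.8) / [15.8 × (0.411 × 8.23 − 0.0638) − 1] = 132.3 / 51.44 = 2.573 mg/L.
The observed yield is Y_obs = Y/(1 + k_d·θ_c) = 0.411 / (1 + 0.0638 × 15.8) = 0.411 / 2.008 = 0.2047 g VSS per g BOD₅ removed.
ΔS = 215 − 2.57 = 212.4 mg/L, so the substrate removal rate is 2860 × 212.4/1000 = 607.5 kg BOD₅/d.
P_X = Y_obs · Q(S₀ − S) = 0.2047 × 607.5 = 124.4 kg VSS/d.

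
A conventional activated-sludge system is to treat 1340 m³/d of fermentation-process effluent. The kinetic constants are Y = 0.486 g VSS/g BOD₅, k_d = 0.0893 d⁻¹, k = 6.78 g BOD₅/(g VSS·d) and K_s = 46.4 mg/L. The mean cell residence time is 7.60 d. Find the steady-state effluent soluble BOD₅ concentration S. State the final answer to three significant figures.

S ≈ 3.33 mg/L

From the Monod/SRT balance for a CMAS, S = K_s·(1+k_d θ_c)/[θ_c·(Y k − k_d) − 1] = 46.4 × (1 + 0.0893 × 7.60) / [7.60 × (0.486 × 6.78 − 0.0893) − 1] = 77.89 / 23.36 = 3.334 mg/L.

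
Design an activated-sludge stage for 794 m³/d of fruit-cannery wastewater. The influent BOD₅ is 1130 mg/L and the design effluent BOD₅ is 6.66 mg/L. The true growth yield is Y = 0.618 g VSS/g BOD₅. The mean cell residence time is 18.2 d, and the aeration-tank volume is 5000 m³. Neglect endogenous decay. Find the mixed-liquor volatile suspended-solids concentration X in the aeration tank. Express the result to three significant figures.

From V·X = Y·Q·(S₀ − S)·θ_c (decay neglected): X = 0.618 × 794 × (1130 − 6.66) × 18.2 / 5000 = 2006 mg/L.

X ≈ 2010 mg/L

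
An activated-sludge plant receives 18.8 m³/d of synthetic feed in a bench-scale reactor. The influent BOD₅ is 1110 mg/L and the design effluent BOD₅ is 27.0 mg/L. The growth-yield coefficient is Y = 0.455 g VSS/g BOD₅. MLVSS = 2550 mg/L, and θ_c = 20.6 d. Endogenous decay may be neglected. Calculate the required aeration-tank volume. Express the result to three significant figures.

Biomass mass balance (decay neglected): V·X = Y·Q·(S₀ − S)·θ_c, so V = 0.455 × 18.8 × (1110 − 27.0) × 20.6 / 2550 = 74.84 m³.

V ≈ 74.8 m³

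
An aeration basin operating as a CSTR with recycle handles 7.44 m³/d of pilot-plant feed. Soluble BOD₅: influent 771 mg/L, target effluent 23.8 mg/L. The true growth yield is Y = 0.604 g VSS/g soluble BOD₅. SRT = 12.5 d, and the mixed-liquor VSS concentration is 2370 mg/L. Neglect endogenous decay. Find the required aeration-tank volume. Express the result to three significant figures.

V ≈ 17.7 m³

With k_d = 0 the design equation reduces to V = Y Q (S₀−S) θ_c / X = 0.604 × 7.44 × (771 − 23.8) × 12.5 / 2370 = 17.71 m³.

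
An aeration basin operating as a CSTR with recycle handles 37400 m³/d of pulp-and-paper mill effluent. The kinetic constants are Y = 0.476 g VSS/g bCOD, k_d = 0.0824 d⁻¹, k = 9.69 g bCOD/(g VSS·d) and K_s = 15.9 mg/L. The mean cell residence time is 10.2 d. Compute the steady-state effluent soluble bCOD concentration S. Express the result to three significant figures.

For a completely mixed reactor with recycle the Lawrence–McCarty relation gives S = K_s·(1 + k_d·θ_c) / [θ_c·(Y·k − k_d) − 1] = 15.9 × (1 + 0.0824 × 10.2) / [10.2 × (0.476 × 9.69 − 0.0824) − 1] = 29.26 / 45.21 = 0.6473 mg/L.

S ≈ 0.647 mg/L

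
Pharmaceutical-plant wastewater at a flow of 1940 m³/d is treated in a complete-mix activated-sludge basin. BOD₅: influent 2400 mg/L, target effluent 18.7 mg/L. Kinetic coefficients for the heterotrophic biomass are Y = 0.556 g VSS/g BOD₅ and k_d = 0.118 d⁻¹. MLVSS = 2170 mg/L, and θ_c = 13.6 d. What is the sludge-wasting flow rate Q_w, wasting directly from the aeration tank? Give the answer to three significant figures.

Q_w ≈ 454 m³/d

From the SRT design equation V = Y Q (S₀−S) θ_c / [X (1 + k_d θ_c)] = 0.556 × 1940 × (2400 − 18.7) × 13.6 / [2170 × (1 + 0.118 × 13.6)] = 3.49×10^7 / 5652 = 6180 m³.
With mixed-liquor wasting, θ_c = V/Q_w, so Q_w = V/θ_c = 6180/13.6 = 454.4 m³/d.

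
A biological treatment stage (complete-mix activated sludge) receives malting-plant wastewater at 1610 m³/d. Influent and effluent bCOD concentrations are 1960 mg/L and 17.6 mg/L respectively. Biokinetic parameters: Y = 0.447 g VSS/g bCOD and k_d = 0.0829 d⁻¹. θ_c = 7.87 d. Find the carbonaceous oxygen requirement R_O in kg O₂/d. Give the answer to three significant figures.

The observed yield is Y_obs = Y/(1 + k_d·θ_c) = 0.447 / (1 + 0.0829 × 7.87) = 0.447 / 1.652 = 0.2705 g VSS per g bCOD removed.
Mass of bCOD removed per day: Q(S₀ − S) = 1610 × 1942 g/m³ = 3127 kg/d.
Net sludge production P_X = 0.2705 × 3127 = 846.0 kg VSS/d.
Carbonaceous O₂ demand = substrate oxidised − cell-mass equivalent = 3127 − 1.42 × 846.0 = 1926 kg O₂/d.

R_O ≈ 1930 kg O₂/d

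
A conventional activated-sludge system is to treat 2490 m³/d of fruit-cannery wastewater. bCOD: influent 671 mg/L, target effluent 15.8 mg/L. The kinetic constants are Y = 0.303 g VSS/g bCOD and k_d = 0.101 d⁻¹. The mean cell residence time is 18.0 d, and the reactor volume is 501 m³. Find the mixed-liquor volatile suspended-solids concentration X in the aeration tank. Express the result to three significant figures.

X ≈ 6300 mg/L

X = Y·Q·ΔS·θ_c / [V·(1 + k_d θ_c)] = 0.303 × 2490 × (671 − 15.8) × 18.0 / [501 × (1 + 0.101 × 18.0)] = 6302 mg/L.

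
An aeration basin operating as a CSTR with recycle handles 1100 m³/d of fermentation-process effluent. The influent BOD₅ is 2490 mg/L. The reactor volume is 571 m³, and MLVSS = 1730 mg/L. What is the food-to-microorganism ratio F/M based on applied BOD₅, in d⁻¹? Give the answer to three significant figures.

F/M ≈ 2.77 d⁻¹

Food-to-microorganism ratio F/M = Q S₀ / (V X) = 1100 × 2490 / (571.0 × 1730) = 2.773 d⁻¹.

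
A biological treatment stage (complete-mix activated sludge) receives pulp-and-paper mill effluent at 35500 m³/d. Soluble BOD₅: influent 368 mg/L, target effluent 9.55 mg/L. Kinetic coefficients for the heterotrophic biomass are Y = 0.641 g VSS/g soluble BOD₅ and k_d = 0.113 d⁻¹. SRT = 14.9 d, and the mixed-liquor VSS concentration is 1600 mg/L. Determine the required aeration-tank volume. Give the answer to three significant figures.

V ≈ 28300 m³

Rearranging the biomass balance for a CMAS with decay, V = Y·Q·ΔS·θ_c / [X·(1+k_d θ_c)] = 0.641 × 35500 × (368 − 9.55) × 14.9 / [1600 × (1 + 0.113 × 14.9)] = 1.22×10^8 / 4294 = 28304 m³.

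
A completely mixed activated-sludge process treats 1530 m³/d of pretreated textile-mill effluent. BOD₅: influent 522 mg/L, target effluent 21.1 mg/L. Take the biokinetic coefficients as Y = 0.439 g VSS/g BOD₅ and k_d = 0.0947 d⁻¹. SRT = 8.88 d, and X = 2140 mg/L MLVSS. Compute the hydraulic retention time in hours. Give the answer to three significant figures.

τ ≈ 11.9 h

Steady-state biomass mass balance: V·X·(1 + k_d·θ_c) = Y·Q·(S₀ − S)·θ_c, so V = 0.439 × 1530 × (522 − 21.1) × 8.88 / [2140 × (1 + 0.0947 × 8.88)] = 2.99×10^6 / 3940 = 758.3 m³.
Hydraulic retention time τ = V/Q = 758.3 / 1530 = 0.4957 d = 11.90 h.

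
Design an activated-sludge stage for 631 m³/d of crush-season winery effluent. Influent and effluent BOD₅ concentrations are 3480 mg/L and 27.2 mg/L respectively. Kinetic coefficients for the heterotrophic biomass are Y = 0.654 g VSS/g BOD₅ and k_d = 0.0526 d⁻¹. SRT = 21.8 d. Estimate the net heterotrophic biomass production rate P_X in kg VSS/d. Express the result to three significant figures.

P_X ≈ 664 kg VSS/d

The observed yield is Y_obs = Y/(1 + k_d·θ_c) = 0.654 / (1 + 0.0526 × 21.8) = 0.654 / 2.147 = 0.3047 g VSS per g BOD₅ removed.
Mass of BOD₅ removed per day: Q(S₀ − S) = 631 × 3453 g/m³ = 2179 kg/d.
So the net sludge growth is P_X = 0.3047 × 2179 = 663.8 kg VSS/d.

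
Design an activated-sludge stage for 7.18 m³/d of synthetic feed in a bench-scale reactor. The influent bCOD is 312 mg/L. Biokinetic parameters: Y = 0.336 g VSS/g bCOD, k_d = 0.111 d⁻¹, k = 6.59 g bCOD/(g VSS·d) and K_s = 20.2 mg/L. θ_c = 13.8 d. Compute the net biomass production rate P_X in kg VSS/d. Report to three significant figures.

P_X ≈ 0.296 kg VSS/d

For a completely mixed reactor with recycle the Lawrence–McCarty relation gives S = K_s·(1 + k_d·θ_c) / [θ_c·(Y·k − k_d) − 1] = 20.2 × (1 + 0.111 × 13.8) / [13.8 × (0.336 × 6.59 − 0.111) − 1] = 51.14 / 28.02 = 1.825 mg/L.
Observed yield with endogenous decay: Y_obs = Y / (1 + k_d·θ_c) = 0.336 / (1 + 0.111 × 13.8) = 0.336 / 2.532 = 0.1327 g VSS/g bCOD.
Mass of bCOD removed per day: Q(S₀ − S) = 7.18 × 310.2 g/m³ = 2.227 kg/d.
P_X = Y_obs · Q(S₀ − S) = 0.1327 × 2.227 = 0.2956 kg VSS/d.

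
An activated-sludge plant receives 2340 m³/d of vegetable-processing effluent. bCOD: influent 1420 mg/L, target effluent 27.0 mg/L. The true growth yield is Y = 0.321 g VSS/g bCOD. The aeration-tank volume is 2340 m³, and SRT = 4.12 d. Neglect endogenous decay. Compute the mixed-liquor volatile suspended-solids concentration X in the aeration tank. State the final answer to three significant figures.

X ≈ 1840 mg/L

X = Y·Q·ΔS·θ_c / V = 0.321 × 2340 × (1420 − 27.0) × 4.12 / 2340 = 1842 mg/L.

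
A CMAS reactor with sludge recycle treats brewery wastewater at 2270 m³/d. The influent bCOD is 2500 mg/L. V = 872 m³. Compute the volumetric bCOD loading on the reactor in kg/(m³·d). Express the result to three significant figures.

Volumetric loading L_v = Q·S₀ / V = 2270 × 2500 g/m³ / 872.0 m³ = 6508 g/(m³·d) = 6.508 kg bCOD/(m³·d).

L_v ≈ 6.51 kg bCOD/(m³·d)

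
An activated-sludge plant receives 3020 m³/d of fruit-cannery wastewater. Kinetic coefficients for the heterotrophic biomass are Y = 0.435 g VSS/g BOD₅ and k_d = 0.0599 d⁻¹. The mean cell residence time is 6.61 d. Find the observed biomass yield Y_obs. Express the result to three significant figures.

Y_obs ≈ 0.312 g VSS/g BOD₅

Y_obs = Y / (1 + k_d θ_c) = 0.435 / (1 + 0.0599 × 6.61) = 0.435 / 1.396 = 0.3116.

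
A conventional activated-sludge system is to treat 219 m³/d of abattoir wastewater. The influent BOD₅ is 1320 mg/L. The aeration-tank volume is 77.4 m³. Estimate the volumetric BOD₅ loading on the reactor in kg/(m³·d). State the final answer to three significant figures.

L_v ≈ 3.73 kg BOD₅/(m³·d)

Volumetric loading L_v = Q·S₀ / V = 219 × 1320 g/m³ / 77.40 m³ = 3735 g/(m³·d) = 3.735 kg BOD₅/(m³·d).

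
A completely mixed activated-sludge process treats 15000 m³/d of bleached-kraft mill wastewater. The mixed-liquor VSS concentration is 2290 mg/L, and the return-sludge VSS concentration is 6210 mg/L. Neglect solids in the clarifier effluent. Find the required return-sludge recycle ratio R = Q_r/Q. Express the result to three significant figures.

R ≈ 0.584

R = Q_r/Q = X/(X_r − X) = 2290 / (6210 − 2290) = 0.5842.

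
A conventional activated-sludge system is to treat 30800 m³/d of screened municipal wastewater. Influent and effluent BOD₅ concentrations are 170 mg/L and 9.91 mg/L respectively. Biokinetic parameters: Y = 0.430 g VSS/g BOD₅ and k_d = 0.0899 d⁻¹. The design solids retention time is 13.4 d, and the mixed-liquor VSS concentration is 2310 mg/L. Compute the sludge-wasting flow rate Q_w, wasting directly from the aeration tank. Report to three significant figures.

Rearranging the biomass balance for a CMAS with decay, V = Y·Q·ΔS·θ_c / [X·(1+k_d θ_c)] = 0.430 × 30800 × (170 − 9.91) × 13.4 / [2310 × (1 + 0.0899 × 13.4)] = 2.84×10^7 / 5093 = 5579 m³.
For wasting at MLVSS concentration, Q_w = V/θ_c = 5579/13.4 = 416.3 m³/d.

Q_w ≈ 416 m³/d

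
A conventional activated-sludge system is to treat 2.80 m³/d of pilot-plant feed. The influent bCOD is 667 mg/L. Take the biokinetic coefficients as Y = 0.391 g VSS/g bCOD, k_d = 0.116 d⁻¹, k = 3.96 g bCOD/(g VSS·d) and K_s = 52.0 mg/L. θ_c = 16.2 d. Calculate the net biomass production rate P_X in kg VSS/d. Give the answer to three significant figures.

Effluent substrate depends only on kinetics and SRT: S = K_s(1 + k_d θ_c) / [θ_c(Yk − k_d) − 1] = 52.0 × (1 + 0.116 × 16.2) / [16.2 × (0.391 × 3.96 − 0.116) − 1] = 149.7 / 22.20 = 6.743 mg/L.
The observed yield is Y_obs = Y/(1 + k_d·θ_c) = 0.391 / (1 + 0.116 × 16.2) = 0.391 / 2.879 = 0.1358 g VSS per g bCOD removed.
Mass of bCOD removed per day: Q(S₀ − S) = 2.80 × 660.3 g/m³ = 1.849 kg/d.
Net biomass production P_X = Y_obs × Q·(S₀ − S) = 0.1358 × 1.849 = 0.2511 kg VSS/d.

P_X ≈ 0.251 kg VSS/d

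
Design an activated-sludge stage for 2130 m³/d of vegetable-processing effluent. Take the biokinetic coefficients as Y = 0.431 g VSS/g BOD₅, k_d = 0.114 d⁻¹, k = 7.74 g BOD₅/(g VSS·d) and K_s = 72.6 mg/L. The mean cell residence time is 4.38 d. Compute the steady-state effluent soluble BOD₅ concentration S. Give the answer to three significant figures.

S ≈ 8.30 mg/L

For a completely mixed reactor with recycle the Lawrence–McCarty relation gives S = K_s·(1 + k_d·θ_c) / [θ_c·(Y·k − k_d) − 1] = 72.6 × (1 + 0.114 × 4.38) / [4.38 × (0.431 × 7.74 − 0.114) − 1] = 108.9 / 13.11 = 8.302 mg/L.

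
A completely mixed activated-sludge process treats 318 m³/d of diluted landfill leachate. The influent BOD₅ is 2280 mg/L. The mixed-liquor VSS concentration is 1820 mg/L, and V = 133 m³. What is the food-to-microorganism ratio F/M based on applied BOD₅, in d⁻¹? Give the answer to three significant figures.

F/M = applied load / biomass = Q·S₀/(V·X) = 318 × 2280 / (133.0 × 1820) = 2.995 d⁻¹.

F/M ≈ 3.00 d⁻¹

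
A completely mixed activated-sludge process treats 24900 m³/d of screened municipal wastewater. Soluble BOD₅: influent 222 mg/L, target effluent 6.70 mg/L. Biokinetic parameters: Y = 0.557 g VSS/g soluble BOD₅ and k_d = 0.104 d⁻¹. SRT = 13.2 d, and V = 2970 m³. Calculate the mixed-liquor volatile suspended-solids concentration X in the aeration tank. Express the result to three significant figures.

X ≈ 5590 mg/L

From V·X·(1 + k_d·θ_c) = Y·Q·(S₀ − S)·θ_c: X = 0.557 × 24900 × (222 − 6.70) × 13.2 / [2970 × (1 + 0.104 × 13.2)] = 5593 mg/L.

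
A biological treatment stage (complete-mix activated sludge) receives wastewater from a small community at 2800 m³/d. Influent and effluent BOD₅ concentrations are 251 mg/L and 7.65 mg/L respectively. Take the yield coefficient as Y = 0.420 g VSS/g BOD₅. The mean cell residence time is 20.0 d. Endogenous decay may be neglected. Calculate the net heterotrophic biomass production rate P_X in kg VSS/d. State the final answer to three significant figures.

With endogenous decay neglected, the observed yield equals the true yield: Y_obs = Y = 0.420 g VSS/g BOD₅.
Substrate removed = Q·(S₀ − S) = 2800 m³/d × (251 − 7.65) g/m³ = 6.81×10^5 g/d = 681.4 kg/d.
Net biomass production P_X = Y_obs × Q·(S₀ − S) = 0.4200 × 681.4 = 286.2 kg VSS/d.

P_X ≈ 286 kg VSS/d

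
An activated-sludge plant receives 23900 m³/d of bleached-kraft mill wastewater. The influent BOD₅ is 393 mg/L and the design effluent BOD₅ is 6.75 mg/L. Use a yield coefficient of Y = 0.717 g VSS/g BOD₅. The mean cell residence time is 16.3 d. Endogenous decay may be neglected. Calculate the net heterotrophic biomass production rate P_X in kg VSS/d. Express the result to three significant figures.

Since k_d ≈ 0, Y_obs = Y = 0.717 g VSS/g BOD₅.
Mass of BOD₅ removed per day: Q(S₀ − S) = 23900 × 386.2 g/m³ = 9231 kg/d.
P_X = Y_obs · Q(S₀ − S) = 0.7170 × 9231 = 6619 kg VSS/d.

P_X ≈ 6620 kg VSS/d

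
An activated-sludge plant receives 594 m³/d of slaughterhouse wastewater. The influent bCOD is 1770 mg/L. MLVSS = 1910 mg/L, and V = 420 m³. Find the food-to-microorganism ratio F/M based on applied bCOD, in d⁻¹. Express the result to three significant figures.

F/M ≈ 1.31 d⁻¹

F/M = applied load / biomass = Q·S₀/(V·X) = 594 × 1770 / (420.0 × 1910) = 1.311 d⁻¹.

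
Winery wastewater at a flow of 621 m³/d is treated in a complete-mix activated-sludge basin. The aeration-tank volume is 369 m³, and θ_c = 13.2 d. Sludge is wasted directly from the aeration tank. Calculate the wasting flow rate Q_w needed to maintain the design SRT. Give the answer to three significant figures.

Q_w ≈ 28.0 m³/d

With mixed-liquor wasting, θ_c = V/Q_w, so Q_w = V/θ_c = 369.0/13.2 = 27.95 m³/d.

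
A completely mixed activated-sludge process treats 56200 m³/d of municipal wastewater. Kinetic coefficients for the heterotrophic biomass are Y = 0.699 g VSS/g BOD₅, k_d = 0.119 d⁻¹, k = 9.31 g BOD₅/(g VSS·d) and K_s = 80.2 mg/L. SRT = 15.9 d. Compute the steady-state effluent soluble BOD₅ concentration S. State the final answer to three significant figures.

From the Monod/SRT balance for a CMAS, S = K_s·(1+k_d θ_c)/[θ_c·(Y k − k_d) − 1] = 80.2 × (1 + 0.119 × 15.9) / [15.9 × (0.699 × 9.31 − 0.119) − 1] = 231.9 / 100.6 = 2.306 mg/L.

S ≈ 2.31 mg/L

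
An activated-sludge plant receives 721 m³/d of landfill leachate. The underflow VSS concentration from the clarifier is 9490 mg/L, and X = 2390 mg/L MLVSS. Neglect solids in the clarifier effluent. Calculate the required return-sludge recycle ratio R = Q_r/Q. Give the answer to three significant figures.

R ≈ 0.337

R = Q_r/Q = X/(X_r − X) = 2390 / (9490 − 2390) = 0.3366.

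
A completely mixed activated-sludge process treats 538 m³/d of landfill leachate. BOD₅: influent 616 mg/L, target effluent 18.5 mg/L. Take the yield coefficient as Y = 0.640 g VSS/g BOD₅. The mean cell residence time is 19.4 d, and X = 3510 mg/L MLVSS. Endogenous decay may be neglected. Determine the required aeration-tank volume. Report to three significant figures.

V ≈ 1140 m³

With k_d = 0 the design equation reduces to V = Y Q (S₀−S) θ_c / X = 0.640 × 538 × (616 − 18.5) × 19.4 / 3510 = 1137 m³.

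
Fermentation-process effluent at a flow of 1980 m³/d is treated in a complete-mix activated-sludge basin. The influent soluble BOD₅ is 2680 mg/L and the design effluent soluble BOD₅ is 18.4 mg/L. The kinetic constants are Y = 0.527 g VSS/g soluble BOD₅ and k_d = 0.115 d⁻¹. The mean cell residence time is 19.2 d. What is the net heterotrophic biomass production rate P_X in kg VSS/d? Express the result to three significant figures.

P_X ≈ 866 kg VSS/d

Y_obs = Y / (1 + k_d θ_c) = 0.527 / (1 + 0.115 × 19.2) = 0.527 / 3.208 = 0.1643.
Substrate removed = Q·(S₀ − S) = 1980 m³/d × (2680 − 18.4) g/m³ = 5.27×10^6 g/d = 5270 kg/d.
Biomass produced: P_X = Y_obs·Q·ΔS = 0.1643 × 5270 ≈ 865.7 kg VSS/d.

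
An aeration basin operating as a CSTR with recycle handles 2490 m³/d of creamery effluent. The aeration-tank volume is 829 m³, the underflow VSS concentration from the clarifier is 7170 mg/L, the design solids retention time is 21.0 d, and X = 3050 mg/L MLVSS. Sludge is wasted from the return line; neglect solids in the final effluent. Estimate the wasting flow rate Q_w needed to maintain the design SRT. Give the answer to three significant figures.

Q_w ≈ 16.8 m³/d

θ_c = V·X/(Q_w·X_r) when wasting from the recycle, so Q_w = V·X/(θ_c·X_r) = 829.0 × 3050 / (21.0 × 7170) = 16.79 m³/d.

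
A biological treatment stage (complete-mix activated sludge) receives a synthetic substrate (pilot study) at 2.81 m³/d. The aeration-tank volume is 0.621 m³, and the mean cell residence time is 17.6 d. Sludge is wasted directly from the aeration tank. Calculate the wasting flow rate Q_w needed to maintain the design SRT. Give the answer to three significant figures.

Q_w ≈ 0.0353 m³/d

For wasting at MLVSS concentration, Q_w = V/θ_c = 0.6210/17.6 = 0.03528 m³/d.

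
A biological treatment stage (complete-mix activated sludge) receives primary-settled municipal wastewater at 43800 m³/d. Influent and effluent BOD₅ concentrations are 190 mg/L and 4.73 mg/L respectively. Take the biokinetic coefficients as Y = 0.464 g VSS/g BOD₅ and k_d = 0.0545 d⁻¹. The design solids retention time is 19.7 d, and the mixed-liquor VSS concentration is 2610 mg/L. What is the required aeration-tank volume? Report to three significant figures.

V ≈ 13700 m³

From the SRT design equation V = Y Q (S₀−S) θ_c / [X (1 + k_d θ_c)] = 0.464 × 43800 × (190 − 4.73) × 19.7 / [2610 × (1 + 0.0545 × 19.7)] = 7.42×10^7 / 5412 = 13705 m³.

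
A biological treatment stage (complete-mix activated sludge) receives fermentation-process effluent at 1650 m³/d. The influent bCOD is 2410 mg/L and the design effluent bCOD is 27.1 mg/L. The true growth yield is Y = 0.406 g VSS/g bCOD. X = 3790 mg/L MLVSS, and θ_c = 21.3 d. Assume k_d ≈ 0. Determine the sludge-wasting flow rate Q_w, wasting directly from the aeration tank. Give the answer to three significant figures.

Q_w ≈ 421 m³/d

V·X = Y·Q·ΔS·θ_c gives V = 0.406 × 1650 × (2410 − 27.1) × 21.3 / 3790 = 8971 m³.
With mixed-liquor wasting, θ_c = V/Q_w, so Q_w = V/θ_c = 8971/21.3 = 421.2 m³/d.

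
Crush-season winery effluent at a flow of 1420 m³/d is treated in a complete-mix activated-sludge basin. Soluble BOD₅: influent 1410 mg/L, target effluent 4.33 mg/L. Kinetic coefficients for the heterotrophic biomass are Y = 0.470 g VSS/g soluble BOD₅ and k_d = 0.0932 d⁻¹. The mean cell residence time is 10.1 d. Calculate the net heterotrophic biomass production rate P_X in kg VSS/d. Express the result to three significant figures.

P_X ≈ 483 kg VSS/d

Observed yield with endogenous decay: Y_obs = Y / (1 + k_d·θ_c) = 0.470 / (1 + 0.0932 × 10.1) = 0.470 / 1.941 = 0.2421 g VSS/g soluble BOD₅.
Q·(S₀ − S) = 1420 × (1410 − 4.33) × 10⁻³ = 1996 kg/d removed.
So the net sludge growth is P_X = 0.2421 × 1996 = 483.3 kg VSS/d.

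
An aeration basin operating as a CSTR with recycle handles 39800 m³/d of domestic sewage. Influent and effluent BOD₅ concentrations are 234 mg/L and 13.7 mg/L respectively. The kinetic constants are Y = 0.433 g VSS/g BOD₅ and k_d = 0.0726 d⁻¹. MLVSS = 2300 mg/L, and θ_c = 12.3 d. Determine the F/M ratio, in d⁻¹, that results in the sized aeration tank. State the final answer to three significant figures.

F/M ≈ 0.378 d⁻¹

Steady-state biomass mass balance: V·X·(1 + k_d·θ_c) = Y·Q·(S₀ − S)·θ_c, so V = 0.433 × 39800 × (234 − 13.7) × 12.3 / [2300 × (1 + 0.0726 × 12.3)] = 4.67×10^7 / 4354 = 10725 m³.
Food-to-microorganism ratio F/M = Q S₀ / (V X) = 39800 × 234 / (10725 × 2300) = 0.3775 d⁻¹.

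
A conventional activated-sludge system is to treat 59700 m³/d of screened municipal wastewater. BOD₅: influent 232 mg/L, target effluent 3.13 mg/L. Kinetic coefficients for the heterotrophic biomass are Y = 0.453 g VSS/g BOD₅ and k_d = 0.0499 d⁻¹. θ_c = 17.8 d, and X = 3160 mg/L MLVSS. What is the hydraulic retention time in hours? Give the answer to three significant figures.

τ ≈ 7.42 h

Steady-state biomass mass balance: V·X·(1 + k_d·θ_c) = Y·Q·(S₀ − S)·θ_c, so V = 0.453 × 59700 × (232 − 3.13) × 17.8 / [3160 × (1 + 0.0499 × 17.8)] = 1.1×10^8 / 5967 = 18465 m³.
Hydraulic retention time τ = V/Q = 18465 / 59700 = 0.3093 d = 7.423 h.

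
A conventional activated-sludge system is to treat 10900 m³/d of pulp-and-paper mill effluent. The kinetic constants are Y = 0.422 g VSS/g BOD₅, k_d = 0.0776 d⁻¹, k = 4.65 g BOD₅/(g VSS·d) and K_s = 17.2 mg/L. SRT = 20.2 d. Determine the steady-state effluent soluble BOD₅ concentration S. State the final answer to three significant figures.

S ≈ 1.19 mg/L

From the Monod/SRT balance for a CMAS, S = K_s·(1+k_d θ_c)/[θ_c·(Y k − k_d) − 1] = 17.2 × (1 + 0.0776 × 20.2) / [20.2 × (0.422 × 4.65 − 0.0776) − 1] = 44.16 / 37.07 = 1.191 mg/L.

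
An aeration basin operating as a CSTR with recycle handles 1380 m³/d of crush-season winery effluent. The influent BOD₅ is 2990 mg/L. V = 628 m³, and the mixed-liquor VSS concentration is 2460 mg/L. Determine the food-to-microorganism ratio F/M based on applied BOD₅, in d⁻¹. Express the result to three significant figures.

F/M = applied load / biomass = Q·S₀/(V·X) = 1380 × 2990 / (628.0 × 2460) = 2.671 d⁻¹.

F/M ≈ 2.67 d⁻¹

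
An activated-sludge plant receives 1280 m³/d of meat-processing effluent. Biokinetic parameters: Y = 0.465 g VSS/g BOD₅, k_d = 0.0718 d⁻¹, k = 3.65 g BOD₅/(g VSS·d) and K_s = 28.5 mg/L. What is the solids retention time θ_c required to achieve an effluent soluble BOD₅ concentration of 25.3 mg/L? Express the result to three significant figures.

From 1/θ_c = Y·k·S/(K_s + S) − k_d: Y·k·S/(K_s+S) = 0.465 × 3.65 × 25.3 / (28.5 + 25.3) = 0.7981 d⁻¹.
θ_c = 1/(μ − k_d) = 1/(0.7981 − 0.0718) = 1/0.7263 = 1.377 d.

θ_c ≈ 1.38 d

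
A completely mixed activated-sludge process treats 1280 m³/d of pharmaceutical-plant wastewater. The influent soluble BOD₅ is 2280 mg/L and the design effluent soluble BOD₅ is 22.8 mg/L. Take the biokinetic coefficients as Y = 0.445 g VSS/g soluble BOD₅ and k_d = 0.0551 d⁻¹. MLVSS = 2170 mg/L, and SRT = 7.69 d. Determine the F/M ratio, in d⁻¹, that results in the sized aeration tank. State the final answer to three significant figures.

From the SRT design equation V = Y Q (S₀−S) θ_c / [X (1 + k_d θ_c)] = 0.445 × 1280 × (2280 − 22.8) × 7.69 / [2170 × (1 + 0.0551 × 7.69)] = 9.89×10^6 / 3089 = 3200 m³.
F/M = Q·S₀ / (V·X) = 1280 × 2280 / (3200 × 2170) = 0.4202 g soluble BOD₅·(g VSS·d)⁻¹.

F/M ≈ 0.420 d⁻¹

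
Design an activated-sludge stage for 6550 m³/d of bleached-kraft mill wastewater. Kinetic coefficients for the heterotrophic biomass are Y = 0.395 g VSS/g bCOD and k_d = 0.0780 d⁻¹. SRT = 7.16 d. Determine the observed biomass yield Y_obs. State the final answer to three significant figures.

Y_obs ≈ 0.253 g VSS/g bCOD

The observed yield is Y_obs = Y/(1 + k_d·θ_c) = 0.395 / (1 + 0.0780 × 7.16) = 0.395 / 1.558 = 0.2535 g VSS per g bCOD removed.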